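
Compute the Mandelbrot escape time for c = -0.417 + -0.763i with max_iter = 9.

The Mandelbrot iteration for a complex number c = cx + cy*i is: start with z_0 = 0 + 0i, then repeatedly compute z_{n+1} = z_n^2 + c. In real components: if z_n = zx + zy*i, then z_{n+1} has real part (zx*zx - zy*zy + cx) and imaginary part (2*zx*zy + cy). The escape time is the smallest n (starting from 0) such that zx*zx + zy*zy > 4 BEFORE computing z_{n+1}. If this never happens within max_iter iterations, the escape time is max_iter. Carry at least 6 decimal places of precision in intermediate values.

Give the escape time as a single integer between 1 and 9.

Answer: 6

Derivation:
z_0 = 0 + 0i, c = -0.4170 + -0.7630i
Iter 1: z = -0.4170 + -0.7630i, |z|^2 = 0.7561
Iter 2: z = -0.8253 + -0.1267i, |z|^2 = 0.6971
Iter 3: z = 0.2480 + -0.5539i, |z|^2 = 0.3684
Iter 4: z = -0.6623 + -1.0378i, |z|^2 = 1.5157
Iter 5: z = -1.0554 + 0.6117i, |z|^2 = 1.4880
Iter 6: z = 0.3226 + -2.0542i, |z|^2 = 4.3238
Escaped at iteration 6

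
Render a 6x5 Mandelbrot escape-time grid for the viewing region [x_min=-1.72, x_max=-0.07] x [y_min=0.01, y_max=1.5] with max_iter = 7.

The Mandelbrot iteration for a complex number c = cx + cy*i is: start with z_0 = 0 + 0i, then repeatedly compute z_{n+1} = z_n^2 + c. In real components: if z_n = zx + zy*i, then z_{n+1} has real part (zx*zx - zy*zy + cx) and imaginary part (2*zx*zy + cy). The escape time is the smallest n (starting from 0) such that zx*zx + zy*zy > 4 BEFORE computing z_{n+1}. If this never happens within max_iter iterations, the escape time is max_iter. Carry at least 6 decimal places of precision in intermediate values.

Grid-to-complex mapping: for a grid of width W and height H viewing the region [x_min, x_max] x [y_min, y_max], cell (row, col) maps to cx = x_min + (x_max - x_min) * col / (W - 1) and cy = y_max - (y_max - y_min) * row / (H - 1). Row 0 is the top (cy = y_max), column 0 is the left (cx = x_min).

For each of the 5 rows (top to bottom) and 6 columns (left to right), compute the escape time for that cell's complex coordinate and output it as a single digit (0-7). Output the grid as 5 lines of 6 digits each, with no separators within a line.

Answer: 112222
123345
333477
357777
777777

Derivation:
(row=0, col=0): c = -1.7200 + 1.5000i → escape time 1
(row=0, col=1): c = -1.3900 + 1.5000i → escape time 1
(row=0, col=2): c = -1.0600 + 1.5000i → escape time 2
(row=0, col=3): c = -0.7300 + 1.5000i → escape time 2
(row=0, col=4): c = -0.4000 + 1.5000i → escape time 2
(row=0, col=5): c = -0.0700 + 1.5000i → escape time 2
(row=1, col=0): c = -1.7200 + 1.1275i → escape time 1
(row=1, col=1): c = -1.3900 + 1.1275i → escape time 2
(row=1, col=2): c = -1.0600 + 1.1275i → escape time 3
(row=1, col=3): c = -0.7300 + 1.1275i → escape time 3
(row=1, col=4): c = -0.4000 + 1.1275i → escape time 4
(row=1, col=5): c = -0.0700 + 1.1275i → escape time 5
(row=2, col=0): c = -1.7200 + 0.7550i → escape time 3
(row=2, col=1): c = -1.3900 + 0.7550i → escape time 3
(row=2, col=2): c = -1.0600 + 0.7550i → escape time 3
(row=2, col=3): c = -0.7300 + 0.7550i → escape time 4
(row=2, col=4): c = -0.4000 + 0.7550i → escape time 7
(row=2, col=5): c = -0.0700 + 0.7550i → escape time 7
(row=3, col=0): c = -1.7200 + 0.3825i → escape time 3
(row=3, col=1): c = -1.3900 + 0.3825i → escape time 5
(row=3, col=2): c = -1.0600 + 0.3825i → escape time 7
(row=3, col=3): c = -0.7300 + 0.3825i → escape time 7
(row=3, col=4): c = -0.4000 + 0.3825i → escape time 7
(row=3, col=5): c = -0.0700 + 0.3825i → escape time 7
(row=4, col=0): c = -1.7200 + 0.0100i → escape time 7
(row=4, col=1): c = -1.3900 + 0.0100i → escape time 7
(row=4, col=2): c = -1.0600 + 0.0100i → escape time 7
(row=4, col=3): c = -0.7300 + 0.0100i → escape time 7
(row=4, col=4): c = -0.4000 + 0.0100i → escape time 7
(row=4, col=5): c = -0.0700 + 0.0100i → escape time 7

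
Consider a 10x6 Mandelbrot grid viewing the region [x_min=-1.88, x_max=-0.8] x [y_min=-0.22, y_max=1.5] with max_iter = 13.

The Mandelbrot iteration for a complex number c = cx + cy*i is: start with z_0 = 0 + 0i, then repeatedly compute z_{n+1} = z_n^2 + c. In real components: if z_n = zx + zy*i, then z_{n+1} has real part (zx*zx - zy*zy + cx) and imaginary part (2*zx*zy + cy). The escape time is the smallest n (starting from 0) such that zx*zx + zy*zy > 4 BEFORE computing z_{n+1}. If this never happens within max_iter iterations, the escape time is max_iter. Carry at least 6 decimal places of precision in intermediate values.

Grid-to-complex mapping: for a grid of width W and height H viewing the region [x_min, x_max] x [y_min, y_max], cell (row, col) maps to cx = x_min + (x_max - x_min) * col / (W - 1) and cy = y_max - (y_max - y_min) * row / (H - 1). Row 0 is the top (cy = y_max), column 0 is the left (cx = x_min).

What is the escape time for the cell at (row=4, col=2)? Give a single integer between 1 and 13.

z_0 = 0 + 0i, c = -1.6400 + 0.1240i
Iter 1: z = -1.6400 + 0.1240i, |z|^2 = 2.7050
Iter 2: z = 1.0342 + -0.2827i, |z|^2 = 1.1495
Iter 3: z = -0.6503 + -0.4608i, |z|^2 = 0.6352
Iter 4: z = -1.4294 + 0.7233i, |z|^2 = 2.5664
Iter 5: z = -0.1199 + -1.9439i, |z|^2 = 3.7929
Iter 6: z = -5.4042 + 0.5903i, |z|^2 = 29.5535
Escaped at iteration 6

Answer: 6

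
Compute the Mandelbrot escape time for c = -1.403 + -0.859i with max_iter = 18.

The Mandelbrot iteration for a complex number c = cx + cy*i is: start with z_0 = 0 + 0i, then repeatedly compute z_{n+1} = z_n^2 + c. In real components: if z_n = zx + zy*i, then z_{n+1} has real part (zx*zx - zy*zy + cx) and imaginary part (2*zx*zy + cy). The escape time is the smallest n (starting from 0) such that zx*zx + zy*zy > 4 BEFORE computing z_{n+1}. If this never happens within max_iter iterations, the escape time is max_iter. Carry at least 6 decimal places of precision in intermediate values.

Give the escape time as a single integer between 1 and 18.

z_0 = 0 + 0i, c = -1.4030 + -0.8590i
Iter 1: z = -1.4030 + -0.8590i, |z|^2 = 2.7063
Iter 2: z = -0.1725 + 1.5514i, |z|^2 = 2.4364
Iter 3: z = -3.7800 + -1.3941i, |z|^2 = 16.2316
Escaped at iteration 3

Answer: 3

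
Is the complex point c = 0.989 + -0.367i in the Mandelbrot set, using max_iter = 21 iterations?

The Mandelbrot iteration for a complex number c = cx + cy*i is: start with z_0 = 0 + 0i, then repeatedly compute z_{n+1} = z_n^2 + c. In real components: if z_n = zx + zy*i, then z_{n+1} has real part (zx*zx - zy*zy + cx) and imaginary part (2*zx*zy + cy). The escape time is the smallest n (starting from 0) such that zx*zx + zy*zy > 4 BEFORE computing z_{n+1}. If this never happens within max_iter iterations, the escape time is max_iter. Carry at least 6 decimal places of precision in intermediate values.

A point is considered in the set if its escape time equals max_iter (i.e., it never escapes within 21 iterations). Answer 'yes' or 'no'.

z_0 = 0 + 0i, c = 0.9890 + -0.3670i
Iter 1: z = 0.9890 + -0.3670i, |z|^2 = 1.1128
Iter 2: z = 1.8324 + -1.0929i, |z|^2 = 4.5523
Escaped at iteration 2

Answer: no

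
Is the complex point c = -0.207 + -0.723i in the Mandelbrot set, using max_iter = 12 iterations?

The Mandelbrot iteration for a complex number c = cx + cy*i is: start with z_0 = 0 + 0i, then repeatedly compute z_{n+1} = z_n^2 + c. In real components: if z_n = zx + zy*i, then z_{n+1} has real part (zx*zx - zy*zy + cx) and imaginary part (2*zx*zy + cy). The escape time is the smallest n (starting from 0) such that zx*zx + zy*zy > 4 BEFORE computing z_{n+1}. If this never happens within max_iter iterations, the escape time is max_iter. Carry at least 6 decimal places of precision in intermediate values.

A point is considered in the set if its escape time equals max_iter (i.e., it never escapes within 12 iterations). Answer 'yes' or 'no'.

Answer: yes

Derivation:
z_0 = 0 + 0i, c = -0.2070 + -0.7230i
Iter 1: z = -0.2070 + -0.7230i, |z|^2 = 0.5656
Iter 2: z = -0.6869 + -0.4237i, |z|^2 = 0.6513
Iter 3: z = 0.0853 + -0.1410i, |z|^2 = 0.0271
Iter 4: z = -0.2196 + -0.7470i, |z|^2 = 0.6063
Iter 5: z = -0.7169 + -0.3949i, |z|^2 = 0.6698
Iter 6: z = 0.1509 + -0.1568i, |z|^2 = 0.0474
Iter 7: z = -0.2088 + -0.7703i, |z|^2 = 0.6370
Iter 8: z = -0.7568 + -0.4013i, |z|^2 = 0.7338
Iter 9: z = 0.2047 + -0.1156i, |z|^2 = 0.0553
Iter 10: z = -0.1784 + -0.7703i, |z|^2 = 0.6253
Iter 11: z = -0.7686 + -0.4481i, |z|^2 = 0.7915
Did not escape in 12 iterations → in set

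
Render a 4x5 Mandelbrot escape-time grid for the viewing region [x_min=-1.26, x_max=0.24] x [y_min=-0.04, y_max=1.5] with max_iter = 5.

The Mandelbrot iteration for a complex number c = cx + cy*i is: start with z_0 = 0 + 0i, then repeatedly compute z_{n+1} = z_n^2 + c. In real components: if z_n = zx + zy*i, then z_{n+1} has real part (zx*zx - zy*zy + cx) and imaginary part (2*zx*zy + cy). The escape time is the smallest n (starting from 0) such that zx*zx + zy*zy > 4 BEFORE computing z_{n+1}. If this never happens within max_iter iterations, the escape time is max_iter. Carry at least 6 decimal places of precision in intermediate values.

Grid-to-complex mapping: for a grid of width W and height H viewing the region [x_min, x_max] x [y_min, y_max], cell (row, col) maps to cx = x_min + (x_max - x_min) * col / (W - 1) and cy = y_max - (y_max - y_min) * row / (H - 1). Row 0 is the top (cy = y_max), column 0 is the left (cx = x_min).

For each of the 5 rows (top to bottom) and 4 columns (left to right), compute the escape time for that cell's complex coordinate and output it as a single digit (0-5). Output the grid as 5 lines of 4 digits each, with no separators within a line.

Answer: 2222
3353
3455
5555
5555

Derivation:
(row=0, col=0): c = -1.2600 + 1.5000i → escape time 2
(row=0, col=1): c = -0.7600 + 1.5000i → escape time 2
(row=0, col=2): c = -0.2600 + 1.5000i → escape time 2
(row=0, col=3): c = 0.2400 + 1.5000i → escape time 2
(row=1, col=0): c = -1.2600 + 1.1150i → escape time 3
(row=1, col=1): c = -0.7600 + 1.1150i → escape time 3
(row=1, col=2): c = -0.2600 + 1.1150i → escape time 5
(row=1, col=3): c = 0.2400 + 1.1150i → escape time 3
(row=2, col=0): c = -1.2600 + 0.7300i → escape time 3
(row=2, col=1): c = -0.7600 + 0.7300i → escape time 4
(row=2, col=2): c = -0.2600 + 0.7300i → escape time 5
(row=2, col=3): c = 0.2400 + 0.7300i → escape time 5
(row=3, col=0): c = -1.2600 + 0.3450i → escape time 5
(row=3, col=1): c = -0.7600 + 0.3450i → escape time 5
(row=3, col=2): c = -0.2600 + 0.3450i → escape time 5
(row=3, col=3): c = 0.2400 + 0.3450i → escape time 5
(row=4, col=0): c = -1.2600 + -0.0400i → escape time 5
(row=4, col=1): c = -0.7600 + -0.0400i → escape time 5
(row=4, col=2): c = -0.2600 + -0.0400i → escape time 5
(row=4, col=3): c = 0.2400 + -0.0400i → escape time 5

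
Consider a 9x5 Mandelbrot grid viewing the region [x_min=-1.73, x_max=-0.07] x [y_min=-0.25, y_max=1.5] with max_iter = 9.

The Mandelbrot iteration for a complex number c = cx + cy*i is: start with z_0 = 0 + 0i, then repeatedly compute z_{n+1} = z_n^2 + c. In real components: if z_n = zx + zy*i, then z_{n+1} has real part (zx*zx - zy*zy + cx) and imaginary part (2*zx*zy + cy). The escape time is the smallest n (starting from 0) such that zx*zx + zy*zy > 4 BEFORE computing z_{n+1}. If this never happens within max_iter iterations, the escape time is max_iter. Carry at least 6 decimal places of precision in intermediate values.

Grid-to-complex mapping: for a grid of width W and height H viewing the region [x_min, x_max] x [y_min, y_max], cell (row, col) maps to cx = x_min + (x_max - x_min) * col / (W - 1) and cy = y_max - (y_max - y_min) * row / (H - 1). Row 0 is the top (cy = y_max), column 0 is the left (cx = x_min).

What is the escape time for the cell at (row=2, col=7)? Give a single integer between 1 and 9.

Answer: 9

Derivation:
z_0 = 0 + 0i, c = -0.2775 + 0.6250i
Iter 1: z = -0.2775 + 0.6250i, |z|^2 = 0.4676
Iter 2: z = -0.5911 + 0.2781i, |z|^2 = 0.4268
Iter 3: z = -0.0054 + 0.2962i, |z|^2 = 0.0878
Iter 4: z = -0.3652 + 0.6218i, |z|^2 = 0.5200
Iter 5: z = -0.5307 + 0.1709i, |z|^2 = 0.3109
Iter 6: z = -0.0250 + 0.4436i, |z|^2 = 0.1974
Iter 7: z = -0.4737 + 0.6028i, |z|^2 = 0.5878
Iter 8: z = -0.4165 + 0.0539i, |z|^2 = 0.1764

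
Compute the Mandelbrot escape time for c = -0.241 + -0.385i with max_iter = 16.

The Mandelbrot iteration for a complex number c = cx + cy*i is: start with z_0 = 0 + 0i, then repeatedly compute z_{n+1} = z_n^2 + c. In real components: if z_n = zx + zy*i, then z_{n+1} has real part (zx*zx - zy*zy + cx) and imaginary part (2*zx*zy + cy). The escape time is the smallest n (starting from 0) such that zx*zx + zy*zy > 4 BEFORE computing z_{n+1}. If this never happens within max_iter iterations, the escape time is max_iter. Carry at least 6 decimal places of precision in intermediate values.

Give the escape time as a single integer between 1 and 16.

Answer: 16

Derivation:
z_0 = 0 + 0i, c = -0.2410 + -0.3850i
Iter 1: z = -0.2410 + -0.3850i, |z|^2 = 0.2063
Iter 2: z = -0.3311 + -0.1994i, |z|^2 = 0.1494
Iter 3: z = -0.1711 + -0.2529i, |z|^2 = 0.0932
Iter 4: z = -0.2757 + -0.2984i, |z|^2 = 0.1651
Iter 5: z = -0.2541 + -0.2204i, |z|^2 = 0.1131
Iter 6: z = -0.2250 + -0.2730i, |z|^2 = 0.1252
Iter 7: z = -0.2649 + -0.2621i, |z|^2 = 0.1389
Iter 8: z = -0.2396 + -0.2461i, |z|^2 = 0.1180
Iter 9: z = -0.2442 + -0.2671i, |z|^2 = 0.1310
Iter 10: z = -0.2527 + -0.2546i, |z|^2 = 0.1287
Iter 11: z = -0.2419 + -0.2563i, |z|^2 = 0.1243
Iter 12: z = -0.2482 + -0.2610i, |z|^2 = 0.1297
Iter 13: z = -0.2475 + -0.2555i, |z|^2 = 0.1265
Iter 14: z = -0.2450 + -0.2585i, |z|^2 = 0.1269
Iter 15: z = -0.2478 + -0.2583i, |z|^2 = 0.1281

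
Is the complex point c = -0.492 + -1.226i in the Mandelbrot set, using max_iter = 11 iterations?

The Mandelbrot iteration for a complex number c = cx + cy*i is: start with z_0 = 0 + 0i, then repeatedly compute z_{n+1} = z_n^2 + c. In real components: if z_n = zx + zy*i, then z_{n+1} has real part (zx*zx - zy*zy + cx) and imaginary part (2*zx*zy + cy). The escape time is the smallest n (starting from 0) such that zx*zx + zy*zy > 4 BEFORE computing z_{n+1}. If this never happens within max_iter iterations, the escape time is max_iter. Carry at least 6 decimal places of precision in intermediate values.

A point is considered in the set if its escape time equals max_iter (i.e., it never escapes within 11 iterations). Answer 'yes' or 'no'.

Answer: no

Derivation:
z_0 = 0 + 0i, c = -0.4920 + -1.2260i
Iter 1: z = -0.4920 + -1.2260i, |z|^2 = 1.7451
Iter 2: z = -1.7530 + -0.0196i, |z|^2 = 3.0734
Iter 3: z = 2.5807 + -1.1572i, |z|^2 = 7.9990
Escaped at iteration 3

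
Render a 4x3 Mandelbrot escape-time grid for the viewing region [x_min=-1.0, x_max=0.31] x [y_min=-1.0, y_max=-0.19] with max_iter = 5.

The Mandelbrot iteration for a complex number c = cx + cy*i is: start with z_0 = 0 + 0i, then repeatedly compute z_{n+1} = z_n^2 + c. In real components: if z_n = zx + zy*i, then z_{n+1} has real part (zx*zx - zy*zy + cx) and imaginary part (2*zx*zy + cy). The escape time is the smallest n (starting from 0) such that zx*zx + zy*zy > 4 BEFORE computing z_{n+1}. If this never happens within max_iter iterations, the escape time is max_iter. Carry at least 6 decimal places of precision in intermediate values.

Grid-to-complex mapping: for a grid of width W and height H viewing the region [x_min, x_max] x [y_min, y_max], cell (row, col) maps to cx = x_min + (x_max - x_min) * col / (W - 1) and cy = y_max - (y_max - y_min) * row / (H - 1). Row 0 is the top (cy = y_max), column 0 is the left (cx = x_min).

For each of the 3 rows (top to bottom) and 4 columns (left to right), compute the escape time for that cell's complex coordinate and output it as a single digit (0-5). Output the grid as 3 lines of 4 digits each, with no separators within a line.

Answer: 5555
5555
3453

Derivation:
(row=0, col=0): c = -1.0000 + -0.1900i → escape time 5
(row=0, col=1): c = -0.5633 + -0.1900i → escape time 5
(row=0, col=2): c = -0.1267 + -0.1900i → escape time 5
(row=0, col=3): c = 0.3100 + -0.1900i → escape time 5
(row=1, col=0): c = -1.0000 + -0.5950i → escape time 5
(row=1, col=1): c = -0.5633 + -0.5950i → escape time 5
(row=1, col=2): c = -0.1267 + -0.5950i → escape time 5
(row=1, col=3): c = 0.3100 + -0.5950i → escape time 5
(row=2, col=0): c = -1.0000 + -1.0000i → escape time 3
(row=2, col=1): c = -0.5633 + -1.0000i → escape time 4
(row=2, col=2): c = -0.1267 + -1.0000i → escape time 5
(row=2, col=3): c = 0.3100 + -1.0000i → escape time 3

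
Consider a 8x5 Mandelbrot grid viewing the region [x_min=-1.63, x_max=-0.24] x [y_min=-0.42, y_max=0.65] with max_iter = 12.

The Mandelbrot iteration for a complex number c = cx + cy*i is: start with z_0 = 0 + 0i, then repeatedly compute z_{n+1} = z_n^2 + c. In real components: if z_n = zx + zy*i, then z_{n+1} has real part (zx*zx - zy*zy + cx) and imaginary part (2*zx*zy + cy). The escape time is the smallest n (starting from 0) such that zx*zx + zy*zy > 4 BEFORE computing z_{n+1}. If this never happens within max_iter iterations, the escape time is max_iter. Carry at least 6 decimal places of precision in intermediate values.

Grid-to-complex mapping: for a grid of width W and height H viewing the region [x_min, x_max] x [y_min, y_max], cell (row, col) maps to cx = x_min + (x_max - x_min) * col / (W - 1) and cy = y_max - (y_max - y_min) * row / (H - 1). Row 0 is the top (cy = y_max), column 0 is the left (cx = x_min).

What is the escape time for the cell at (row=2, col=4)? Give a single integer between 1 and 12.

Answer: 12

Derivation:
z_0 = 0 + 0i, c = -0.8357 + 0.1150i
Iter 1: z = -0.8357 + 0.1150i, |z|^2 = 0.7116
Iter 2: z = -0.1505 + -0.0772i, |z|^2 = 0.0286
Iter 3: z = -0.8190 + 0.1382i, |z|^2 = 0.6899
Iter 4: z = -0.1840 + -0.1115i, |z|^2 = 0.0463
Iter 5: z = -0.8143 + 0.1560i, |z|^2 = 0.6874
Iter 6: z = -0.1970 + -0.1391i, |z|^2 = 0.0582
Iter 7: z = -0.8162 + 0.1698i, |z|^2 = 0.6951
Iter 8: z = -0.1983 + -0.1622i, |z|^2 = 0.0656
Iter 9: z = -0.8227 + 0.1793i, |z|^2 = 0.7090
Iter 10: z = -0.1910 + -0.1801i, |z|^2 = 0.0689
Iter 11: z = -0.8316 + 0.1838i, |z|^2 = 0.7254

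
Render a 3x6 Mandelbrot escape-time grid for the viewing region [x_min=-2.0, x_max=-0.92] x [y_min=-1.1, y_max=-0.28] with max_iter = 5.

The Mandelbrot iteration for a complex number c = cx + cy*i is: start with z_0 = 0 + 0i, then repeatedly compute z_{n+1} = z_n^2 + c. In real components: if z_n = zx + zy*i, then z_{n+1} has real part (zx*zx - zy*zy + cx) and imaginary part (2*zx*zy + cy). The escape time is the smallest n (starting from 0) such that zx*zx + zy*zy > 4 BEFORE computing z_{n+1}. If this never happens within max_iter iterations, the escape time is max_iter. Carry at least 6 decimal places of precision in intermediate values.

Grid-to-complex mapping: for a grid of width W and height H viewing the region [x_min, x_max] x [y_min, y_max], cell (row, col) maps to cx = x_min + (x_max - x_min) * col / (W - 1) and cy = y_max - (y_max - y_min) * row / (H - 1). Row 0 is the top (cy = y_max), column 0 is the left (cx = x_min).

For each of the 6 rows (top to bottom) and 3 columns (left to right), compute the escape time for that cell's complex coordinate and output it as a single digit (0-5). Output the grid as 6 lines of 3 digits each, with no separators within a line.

(row=0, col=0): c = -2.0000 + -0.2800i → escape time 1
(row=0, col=1): c = -1.4600 + -0.2800i → escape time 5
(row=0, col=2): c = -0.9200 + -0.2800i → escape time 5
(row=1, col=0): c = -2.0000 + -0.4440i → escape time 1
(row=1, col=1): c = -1.4600 + -0.4440i → escape time 4
(row=1, col=2): c = -0.9200 + -0.4440i → escape time 5
(row=2, col=0): c = -2.0000 + -0.6080i → escape time 1
(row=2, col=1): c = -1.4600 + -0.6080i → escape time 3
(row=2, col=2): c = -0.9200 + -0.6080i → escape time 5
(row=3, col=0): c = -2.0000 + -0.7720i → escape time 1
(row=3, col=1): c = -1.4600 + -0.7720i → escape time 3
(row=3, col=2): c = -0.9200 + -0.7720i → escape time 4
(row=4, col=0): c = -2.0000 + -0.9360i → escape time 1
(row=4, col=1): c = -1.4600 + -0.9360i → escape time 3
(row=4, col=2): c = -0.9200 + -0.9360i → escape time 3
(row=5, col=0): c = -2.0000 + -1.1000i → escape time 1
(row=5, col=1): c = -1.4600 + -1.1000i → escape time 2
(row=5, col=2): c = -0.9200 + -1.1000i → escape time 3

Answer: 155
145
135
134
133
123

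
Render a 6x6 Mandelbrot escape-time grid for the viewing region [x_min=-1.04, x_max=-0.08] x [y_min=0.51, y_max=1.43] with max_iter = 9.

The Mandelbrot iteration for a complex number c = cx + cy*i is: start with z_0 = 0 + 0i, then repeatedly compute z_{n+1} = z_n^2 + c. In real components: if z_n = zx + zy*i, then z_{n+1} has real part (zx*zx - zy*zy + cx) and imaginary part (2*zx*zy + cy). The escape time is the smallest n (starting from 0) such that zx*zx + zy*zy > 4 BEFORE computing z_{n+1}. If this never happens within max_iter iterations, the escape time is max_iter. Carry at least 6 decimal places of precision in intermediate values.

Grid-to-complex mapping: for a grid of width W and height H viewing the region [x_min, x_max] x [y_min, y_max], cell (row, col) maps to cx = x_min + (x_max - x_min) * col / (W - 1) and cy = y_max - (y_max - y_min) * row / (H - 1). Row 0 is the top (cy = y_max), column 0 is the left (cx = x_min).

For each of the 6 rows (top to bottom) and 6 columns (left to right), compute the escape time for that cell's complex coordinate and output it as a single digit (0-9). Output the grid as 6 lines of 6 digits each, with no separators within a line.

Answer: 222222
233333
333456
334589
446899
569999

Derivation:
(row=0, col=0): c = -1.0400 + 1.4300i → escape time 2
(row=0, col=1): c = -0.8480 + 1.4300i → escape time 2
(row=0, col=2): c = -0.6560 + 1.4300i → escape time 2
(row=0, col=3): c = -0.4640 + 1.4300i → escape time 2
(row=0, col=4): c = -0.2720 + 1.4300i → escape time 2
(row=0, col=5): c = -0.0800 + 1.4300i → escape time 2
(row=1, col=0): c = -1.0400 + 1.2460i → escape time 2
(row=1, col=1): c = -0.8480 + 1.2460i → escape time 3
(row=1, col=2): c = -0.6560 + 1.2460i → escape time 3
(row=1, col=3): c = -0.4640 + 1.2460i → escape time 3
(row=1, col=4): c = -0.2720 + 1.2460i → escape time 3
(row=1, col=5): c = -0.0800 + 1.2460i → escape time 3
(row=2, col=0): c = -1.0400 + 1.0620i → escape time 3
(row=2, col=1): c = -0.8480 + 1.0620i → escape time 3
(row=2, col=2): c = -0.6560 + 1.0620i → escape time 3
(row=2, col=3): c = -0.4640 + 1.0620i → escape time 4
(row=2, col=4): c = -0.2720 + 1.0620i → escape time 5
(row=2, col=5): c = -0.0800 + 1.0620i → escape time 6
(row=3, col=0): c = -1.0400 + 0.8780i → escape time 3
(row=3, col=1): c = -0.8480 + 0.8780i → escape time 3
(row=3, col=2): c = -0.6560 + 0.8780i → escape time 4
(row=3, col=3): c = -0.4640 + 0.8780i → escape time 5
(row=3, col=4): c = -0.2720 + 0.8780i → escape time 8
(row=3, col=5): c = -0.0800 + 0.8780i → escape time 9
(row=4, col=0): c = -1.0400 + 0.6940i → escape time 4
(row=4, col=1): c = -0.8480 + 0.6940i → escape time 4
(row=4, col=2): c = -0.6560 + 0.6940i → escape time 6
(row=4, col=3): c = -0.4640 + 0.6940i → escape time 8
(row=4, col=4): c = -0.2720 + 0.6940i → escape time 9
(row=4, col=5): c = -0.0800 + 0.6940i → escape time 9
(row=5, col=0): c = -1.0400 + 0.5100i → escape time 5
(row=5, col=1): c = -0.8480 + 0.5100i → escape time 6
(row=5, col=2): c = -0.6560 + 0.5100i → escape time 9
(row=5, col=3): c = -0.4640 + 0.5100i → escape time 9
(row=5, col=4): c = -0.2720 + 0.5100i → escape time 9
(row=5, col=5): c = -0.0800 + 0.5100i → escape time 9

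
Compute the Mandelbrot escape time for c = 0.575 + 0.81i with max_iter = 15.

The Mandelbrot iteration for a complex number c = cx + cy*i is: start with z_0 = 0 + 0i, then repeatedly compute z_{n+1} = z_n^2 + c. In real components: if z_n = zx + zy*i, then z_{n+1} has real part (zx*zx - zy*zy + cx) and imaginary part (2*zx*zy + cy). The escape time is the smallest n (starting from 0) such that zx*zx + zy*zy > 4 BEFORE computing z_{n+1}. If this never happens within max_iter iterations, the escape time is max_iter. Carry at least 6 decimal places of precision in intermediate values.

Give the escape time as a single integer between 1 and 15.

z_0 = 0 + 0i, c = 0.5750 + 0.8100i
Iter 1: z = 0.5750 + 0.8100i, |z|^2 = 0.9867
Iter 2: z = 0.2495 + 1.7415i, |z|^2 = 3.0951
Iter 3: z = -2.3956 + 1.6791i, |z|^2 = 8.5581
Escaped at iteration 3

Answer: 3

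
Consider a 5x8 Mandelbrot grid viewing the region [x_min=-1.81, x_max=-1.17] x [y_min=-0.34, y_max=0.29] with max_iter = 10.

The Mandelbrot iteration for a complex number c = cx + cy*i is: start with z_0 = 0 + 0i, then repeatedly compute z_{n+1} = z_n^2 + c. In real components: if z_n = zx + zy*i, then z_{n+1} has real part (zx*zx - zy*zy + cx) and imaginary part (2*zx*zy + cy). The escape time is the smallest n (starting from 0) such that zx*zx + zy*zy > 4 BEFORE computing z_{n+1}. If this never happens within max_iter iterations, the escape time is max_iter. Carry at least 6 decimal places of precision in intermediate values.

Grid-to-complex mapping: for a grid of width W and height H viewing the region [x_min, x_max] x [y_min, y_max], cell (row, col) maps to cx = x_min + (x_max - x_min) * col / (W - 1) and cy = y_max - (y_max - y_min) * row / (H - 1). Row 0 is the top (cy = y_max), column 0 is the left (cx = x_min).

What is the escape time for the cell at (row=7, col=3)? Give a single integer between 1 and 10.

Answer: 6

Derivation:
z_0 = 0 + 0i, c = -1.3300 + -0.3400i
Iter 1: z = -1.3300 + -0.3400i, |z|^2 = 1.8845
Iter 2: z = 0.3233 + 0.5644i, |z|^2 = 0.4231
Iter 3: z = -1.5440 + 0.0249i, |z|^2 = 2.3846
Iter 4: z = 1.0534 + -0.4170i, |z|^2 = 1.2835
Iter 5: z = -0.3943 + -1.2186i, |z|^2 = 1.6404
Iter 6: z = -2.6595 + 0.6209i, |z|^2 = 7.4582
Escaped at iteration 6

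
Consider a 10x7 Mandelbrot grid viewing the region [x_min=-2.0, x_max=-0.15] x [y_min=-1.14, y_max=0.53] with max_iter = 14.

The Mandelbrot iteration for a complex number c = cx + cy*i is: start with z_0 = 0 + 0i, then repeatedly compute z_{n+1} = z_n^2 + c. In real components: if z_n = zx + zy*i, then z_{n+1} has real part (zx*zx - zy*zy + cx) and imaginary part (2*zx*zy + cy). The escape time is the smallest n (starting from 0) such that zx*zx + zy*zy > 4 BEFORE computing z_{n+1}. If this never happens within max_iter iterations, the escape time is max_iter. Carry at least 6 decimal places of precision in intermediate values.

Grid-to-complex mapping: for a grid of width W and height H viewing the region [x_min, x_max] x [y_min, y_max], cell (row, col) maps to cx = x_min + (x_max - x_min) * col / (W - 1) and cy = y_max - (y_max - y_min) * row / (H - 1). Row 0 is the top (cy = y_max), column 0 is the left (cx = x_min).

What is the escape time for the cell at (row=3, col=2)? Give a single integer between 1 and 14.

Answer: 4

Derivation:
z_0 = 0 + 0i, c = -1.5889 + -0.3050i
Iter 1: z = -1.5889 + -0.3050i, |z|^2 = 2.6176
Iter 2: z = 0.8427 + 0.6642i, |z|^2 = 1.1513
Iter 3: z = -1.3200 + 0.8144i, |z|^2 = 2.4057
Iter 4: z = -0.5097 + -2.4551i, |z|^2 = 6.2873
Escaped at iteration 4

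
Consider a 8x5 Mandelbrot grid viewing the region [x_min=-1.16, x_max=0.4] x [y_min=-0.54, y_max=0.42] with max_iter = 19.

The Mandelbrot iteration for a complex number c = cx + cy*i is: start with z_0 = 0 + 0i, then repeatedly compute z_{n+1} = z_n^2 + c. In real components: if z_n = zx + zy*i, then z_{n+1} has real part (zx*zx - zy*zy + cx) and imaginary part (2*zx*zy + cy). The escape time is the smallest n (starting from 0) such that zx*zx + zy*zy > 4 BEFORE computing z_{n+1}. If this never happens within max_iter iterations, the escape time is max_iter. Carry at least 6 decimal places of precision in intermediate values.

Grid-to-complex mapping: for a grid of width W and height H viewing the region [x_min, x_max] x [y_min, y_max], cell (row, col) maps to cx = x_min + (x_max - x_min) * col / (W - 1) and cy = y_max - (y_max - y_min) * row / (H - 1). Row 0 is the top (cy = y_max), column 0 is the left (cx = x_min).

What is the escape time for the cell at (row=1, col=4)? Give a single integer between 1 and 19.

z_0 = 0 + 0i, c = -0.2686 + 0.1800i
Iter 1: z = -0.2686 + 0.1800i, |z|^2 = 0.1045
Iter 2: z = -0.2288 + 0.0833i, |z|^2 = 0.0593
Iter 3: z = -0.2231 + 0.1419i, |z|^2 = 0.0699
Iter 4: z = -0.2389 + 0.1167i, |z|^2 = 0.0707
Iter 5: z = -0.2251 + 0.1242i, |z|^2 = 0.0661
Iter 6: z = -0.2333 + 0.1241i, |z|^2 = 0.0698
Iter 7: z = -0.2295 + 0.1221i, |z|^2 = 0.0676
Iter 8: z = -0.2308 + 0.1239i, |z|^2 = 0.0686
Iter 9: z = -0.2307 + 0.1228i, |z|^2 = 0.0683
Iter 10: z = -0.2304 + 0.1234i, |z|^2 = 0.0683
Iter 11: z = -0.2307 + 0.1231i, |z|^2 = 0.0684
Iter 12: z = -0.2305 + 0.1232i, |z|^2 = 0.0683
Iter 13: z = -0.2306 + 0.1232i, |z|^2 = 0.0684
Iter 14: z = -0.2306 + 0.1232i, |z|^2 = 0.0683
Iter 15: z = -0.2306 + 0.1232i, |z|^2 = 0.0683
Iter 16: z = -0.2306 + 0.1232i, |z|^2 = 0.0683
Iter 17: z = -0.2306 + 0.1232i, |z|^2 = 0.0683
Iter 18: z = -0.2306 + 0.1232i, |z|^2 = 0.0683

Answer: 19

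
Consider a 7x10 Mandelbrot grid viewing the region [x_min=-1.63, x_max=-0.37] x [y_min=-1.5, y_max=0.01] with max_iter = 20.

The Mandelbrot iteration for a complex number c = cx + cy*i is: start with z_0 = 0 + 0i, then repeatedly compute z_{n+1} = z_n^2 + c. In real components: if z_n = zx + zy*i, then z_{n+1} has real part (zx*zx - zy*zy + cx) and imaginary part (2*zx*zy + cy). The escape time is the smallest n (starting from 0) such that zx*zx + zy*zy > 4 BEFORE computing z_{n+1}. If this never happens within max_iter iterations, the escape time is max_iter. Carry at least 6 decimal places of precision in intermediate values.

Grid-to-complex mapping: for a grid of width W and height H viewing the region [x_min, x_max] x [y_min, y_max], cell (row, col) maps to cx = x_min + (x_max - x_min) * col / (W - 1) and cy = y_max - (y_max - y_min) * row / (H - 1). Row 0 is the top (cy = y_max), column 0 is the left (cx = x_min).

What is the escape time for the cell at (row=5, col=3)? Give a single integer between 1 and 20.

z_0 = 0 + 0i, c = -1.0000 + -0.8289i
Iter 1: z = -1.0000 + -0.8289i, |z|^2 = 1.6871
Iter 2: z = -0.6871 + 0.8289i, |z|^2 = 1.1591
Iter 3: z = -1.2150 + -1.9679i, |z|^2 = 5.3488
Escaped at iteration 3

Answer: 3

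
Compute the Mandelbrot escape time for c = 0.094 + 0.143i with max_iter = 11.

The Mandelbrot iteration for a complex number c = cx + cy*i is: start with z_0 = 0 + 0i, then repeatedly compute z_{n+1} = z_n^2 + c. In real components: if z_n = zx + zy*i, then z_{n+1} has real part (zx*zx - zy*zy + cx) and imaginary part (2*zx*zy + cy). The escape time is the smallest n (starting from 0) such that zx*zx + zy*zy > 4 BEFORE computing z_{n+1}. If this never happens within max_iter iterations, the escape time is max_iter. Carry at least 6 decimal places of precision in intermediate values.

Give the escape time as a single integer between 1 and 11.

z_0 = 0 + 0i, c = 0.0940 + 0.1430i
Iter 1: z = 0.0940 + 0.1430i, |z|^2 = 0.0293
Iter 2: z = 0.0824 + 0.1699i, |z|^2 = 0.0356
Iter 3: z = 0.0719 + 0.1710i, |z|^2 = 0.0344
Iter 4: z = 0.0699 + 0.1676i, |z|^2 = 0.0330
Iter 5: z = 0.0708 + 0.1664i, |z|^2 = 0.0327
Iter 6: z = 0.0713 + 0.1666i, |z|^2 = 0.0328
Iter 7: z = 0.0713 + 0.1668i, |z|^2 = 0.0329
Iter 8: z = 0.0713 + 0.1668i, |z|^2 = 0.0329
Iter 9: z = 0.0713 + 0.1668i, |z|^2 = 0.0329
Iter 10: z = 0.0713 + 0.1668i, |z|^2 = 0.0329

Answer: 11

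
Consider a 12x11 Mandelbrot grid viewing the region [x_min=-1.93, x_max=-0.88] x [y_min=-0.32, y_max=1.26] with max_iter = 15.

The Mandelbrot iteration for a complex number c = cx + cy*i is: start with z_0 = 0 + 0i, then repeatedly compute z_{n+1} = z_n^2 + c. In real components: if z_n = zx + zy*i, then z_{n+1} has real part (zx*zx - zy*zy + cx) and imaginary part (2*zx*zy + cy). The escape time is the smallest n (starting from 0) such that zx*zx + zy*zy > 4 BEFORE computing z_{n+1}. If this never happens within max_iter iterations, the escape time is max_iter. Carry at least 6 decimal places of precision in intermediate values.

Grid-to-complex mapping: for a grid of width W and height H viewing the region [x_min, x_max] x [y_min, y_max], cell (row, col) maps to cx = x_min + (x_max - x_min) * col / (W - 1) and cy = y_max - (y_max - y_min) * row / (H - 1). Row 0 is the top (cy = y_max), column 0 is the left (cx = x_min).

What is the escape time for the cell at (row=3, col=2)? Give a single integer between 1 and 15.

Answer: 2

Derivation:
z_0 = 0 + 0i, c = -1.7391 + 0.7860i
Iter 1: z = -1.7391 + 0.7860i, |z|^2 = 3.6422
Iter 2: z = 0.6676 + -1.9479i, |z|^2 = 4.2397
Escaped at iteration 2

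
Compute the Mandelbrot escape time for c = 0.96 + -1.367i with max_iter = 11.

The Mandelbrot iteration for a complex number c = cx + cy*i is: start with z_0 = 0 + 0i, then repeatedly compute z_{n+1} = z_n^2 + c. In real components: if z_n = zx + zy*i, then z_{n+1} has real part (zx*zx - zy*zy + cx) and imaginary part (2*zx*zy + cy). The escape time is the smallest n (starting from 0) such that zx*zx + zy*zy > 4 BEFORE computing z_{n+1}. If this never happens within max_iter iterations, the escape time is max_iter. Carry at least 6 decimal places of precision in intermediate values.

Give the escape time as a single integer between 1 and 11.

Answer: 2

Derivation:
z_0 = 0 + 0i, c = 0.9600 + -1.3670i
Iter 1: z = 0.9600 + -1.3670i, |z|^2 = 2.7903
Iter 2: z = 0.0129 + -3.9916i, |z|^2 = 15.9334
Escaped at iteration 2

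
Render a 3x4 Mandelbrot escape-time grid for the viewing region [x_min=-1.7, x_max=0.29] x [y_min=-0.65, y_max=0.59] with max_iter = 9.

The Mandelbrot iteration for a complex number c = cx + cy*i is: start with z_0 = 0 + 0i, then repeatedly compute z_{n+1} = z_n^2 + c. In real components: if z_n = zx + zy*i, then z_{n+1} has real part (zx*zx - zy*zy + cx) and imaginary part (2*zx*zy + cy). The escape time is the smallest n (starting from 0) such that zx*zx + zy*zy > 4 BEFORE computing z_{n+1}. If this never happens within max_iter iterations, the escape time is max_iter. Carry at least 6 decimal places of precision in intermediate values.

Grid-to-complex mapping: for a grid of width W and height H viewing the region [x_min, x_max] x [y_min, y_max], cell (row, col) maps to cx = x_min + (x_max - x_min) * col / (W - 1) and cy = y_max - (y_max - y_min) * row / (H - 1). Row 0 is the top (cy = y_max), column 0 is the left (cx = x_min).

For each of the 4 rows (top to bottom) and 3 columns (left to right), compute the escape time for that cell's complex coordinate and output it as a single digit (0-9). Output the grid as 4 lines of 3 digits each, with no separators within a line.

Answer: 369
499
499
368

Derivation:
(row=0, col=0): c = -1.7000 + 0.5900i → escape time 3
(row=0, col=1): c = -0.7050 + 0.5900i → escape time 6
(row=0, col=2): c = 0.2900 + 0.5900i → escape time 9
(row=1, col=0): c = -1.7000 + 0.1767i → escape time 4
(row=1, col=1): c = -0.7050 + 0.1767i → escape time 9
(row=1, col=2): c = 0.2900 + 0.1767i → escape time 9
(row=2, col=0): c = -1.7000 + -0.2367i → escape time 4
(row=2, col=1): c = -0.7050 + -0.2367i → escape time 9
(row=2, col=2): c = 0.2900 + -0.2367i → escape time 9
(row=3, col=0): c = -1.7000 + -0.6500i → escape time 3
(row=3, col=1): c = -0.7050 + -0.6500i → escape time 6
(row=3, col=2): c = 0.2900 + -0.6500i → escape time 8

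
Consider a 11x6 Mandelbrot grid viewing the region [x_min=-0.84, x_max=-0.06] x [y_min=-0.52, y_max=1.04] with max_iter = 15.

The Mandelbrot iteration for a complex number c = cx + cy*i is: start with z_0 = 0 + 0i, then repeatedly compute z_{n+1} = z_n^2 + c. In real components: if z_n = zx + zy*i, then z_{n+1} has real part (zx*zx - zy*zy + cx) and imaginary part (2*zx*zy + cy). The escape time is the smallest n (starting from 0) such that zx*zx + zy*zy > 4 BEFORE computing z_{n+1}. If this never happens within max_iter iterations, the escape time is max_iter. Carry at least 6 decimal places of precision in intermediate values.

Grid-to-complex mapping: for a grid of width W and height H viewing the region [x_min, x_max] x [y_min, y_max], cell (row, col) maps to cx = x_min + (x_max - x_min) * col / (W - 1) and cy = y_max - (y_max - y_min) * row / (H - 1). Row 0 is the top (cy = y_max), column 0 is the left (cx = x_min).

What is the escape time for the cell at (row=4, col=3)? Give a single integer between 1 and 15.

Answer: 15

Derivation:
z_0 = 0 + 0i, c = -0.6060 + -0.2080i
Iter 1: z = -0.6060 + -0.2080i, |z|^2 = 0.4105
Iter 2: z = -0.2820 + 0.0441i, |z|^2 = 0.0815
Iter 3: z = -0.5284 + -0.2329i, |z|^2 = 0.3334
Iter 4: z = -0.3810 + 0.0381i, |z|^2 = 0.1466
Iter 5: z = -0.4623 + -0.2370i, |z|^2 = 0.2699
Iter 6: z = -0.4485 + 0.0112i, |z|^2 = 0.2013
Iter 7: z = -0.4050 + -0.2180i, |z|^2 = 0.2115
Iter 8: z = -0.4895 + -0.0314i, |z|^2 = 0.2406
Iter 9: z = -0.3674 + -0.1772i, |z|^2 = 0.1664
Iter 10: z = -0.5025 + -0.0778i, |z|^2 = 0.2585
Iter 11: z = -0.3596 + -0.1298i, |z|^2 = 0.1462
Iter 12: z = -0.4936 + -0.1146i, |z|^2 = 0.2567
Iter 13: z = -0.3755 + -0.0949i, |z|^2 = 0.1500
Iter 14: z = -0.4740 + -0.1368i, |z|^2 = 0.2433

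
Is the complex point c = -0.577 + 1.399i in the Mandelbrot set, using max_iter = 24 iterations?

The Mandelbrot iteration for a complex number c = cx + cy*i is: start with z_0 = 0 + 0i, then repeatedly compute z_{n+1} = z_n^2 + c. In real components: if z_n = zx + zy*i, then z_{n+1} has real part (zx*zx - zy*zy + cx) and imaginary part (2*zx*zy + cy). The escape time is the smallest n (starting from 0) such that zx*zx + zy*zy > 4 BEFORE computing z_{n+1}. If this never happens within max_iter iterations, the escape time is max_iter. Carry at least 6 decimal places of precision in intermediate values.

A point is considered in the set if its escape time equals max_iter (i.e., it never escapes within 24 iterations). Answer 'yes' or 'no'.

z_0 = 0 + 0i, c = -0.5770 + 1.3990i
Iter 1: z = -0.5770 + 1.3990i, |z|^2 = 2.2901
Iter 2: z = -2.2013 + -0.2154i, |z|^2 = 4.8920
Escaped at iteration 2

Answer: no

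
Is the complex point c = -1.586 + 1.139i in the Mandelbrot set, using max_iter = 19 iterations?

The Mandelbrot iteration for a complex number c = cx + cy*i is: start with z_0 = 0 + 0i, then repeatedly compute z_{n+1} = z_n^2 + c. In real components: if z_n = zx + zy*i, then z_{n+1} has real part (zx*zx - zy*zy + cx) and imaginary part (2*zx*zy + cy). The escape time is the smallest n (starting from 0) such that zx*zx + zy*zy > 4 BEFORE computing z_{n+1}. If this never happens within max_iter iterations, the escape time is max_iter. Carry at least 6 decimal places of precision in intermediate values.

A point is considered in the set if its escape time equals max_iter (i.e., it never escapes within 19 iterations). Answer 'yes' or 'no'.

z_0 = 0 + 0i, c = -1.5860 + 1.1390i
Iter 1: z = -1.5860 + 1.1390i, |z|^2 = 3.8127
Iter 2: z = -0.3679 + -2.4739i, |z|^2 = 6.2556
Escaped at iteration 2

Answer: no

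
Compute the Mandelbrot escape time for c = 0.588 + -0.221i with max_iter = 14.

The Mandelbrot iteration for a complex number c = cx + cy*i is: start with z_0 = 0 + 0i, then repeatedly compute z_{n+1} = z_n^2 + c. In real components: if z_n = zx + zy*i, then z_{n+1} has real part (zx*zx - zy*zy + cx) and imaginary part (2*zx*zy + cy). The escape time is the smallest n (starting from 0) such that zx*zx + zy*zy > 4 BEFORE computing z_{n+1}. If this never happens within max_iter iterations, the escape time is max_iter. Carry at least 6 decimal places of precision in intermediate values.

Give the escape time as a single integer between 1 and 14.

z_0 = 0 + 0i, c = 0.5880 + -0.2210i
Iter 1: z = 0.5880 + -0.2210i, |z|^2 = 0.3946
Iter 2: z = 0.8849 + -0.4809i, |z|^2 = 1.0143
Iter 3: z = 1.1398 + -1.0721i, |z|^2 = 2.4485
Iter 4: z = 0.7377 + -2.6649i, |z|^2 = 7.6461
Escaped at iteration 4

Answer: 4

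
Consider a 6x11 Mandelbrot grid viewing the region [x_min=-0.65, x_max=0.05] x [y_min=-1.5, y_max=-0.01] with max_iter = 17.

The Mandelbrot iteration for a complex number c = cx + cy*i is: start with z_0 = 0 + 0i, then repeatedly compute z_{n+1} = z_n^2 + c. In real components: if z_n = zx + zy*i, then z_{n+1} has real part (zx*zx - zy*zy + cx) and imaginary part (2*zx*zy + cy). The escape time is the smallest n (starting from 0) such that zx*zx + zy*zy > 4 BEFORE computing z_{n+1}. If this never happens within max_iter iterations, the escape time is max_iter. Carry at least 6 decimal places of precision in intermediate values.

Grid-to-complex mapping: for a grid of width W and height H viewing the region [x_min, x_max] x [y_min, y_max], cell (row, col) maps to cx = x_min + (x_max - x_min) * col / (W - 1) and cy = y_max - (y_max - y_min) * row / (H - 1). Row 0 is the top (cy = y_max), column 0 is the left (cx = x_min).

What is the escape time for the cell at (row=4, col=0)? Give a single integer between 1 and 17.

Answer: 7

Derivation:
z_0 = 0 + 0i, c = -0.6500 + -0.6060i
Iter 1: z = -0.6500 + -0.6060i, |z|^2 = 0.7897
Iter 2: z = -0.5947 + 0.1818i, |z|^2 = 0.3868
Iter 3: z = -0.3293 + -0.8222i, |z|^2 = 0.7846
Iter 4: z = -1.2176 + -0.0644i, |z|^2 = 1.4868
Iter 5: z = 0.8285 + -0.4492i, |z|^2 = 0.8881
Iter 6: z = -0.1654 + -1.3502i, |z|^2 = 1.8505
Iter 7: z = -2.4458 + -0.1593i, |z|^2 = 6.0071
Escaped at iteration 7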